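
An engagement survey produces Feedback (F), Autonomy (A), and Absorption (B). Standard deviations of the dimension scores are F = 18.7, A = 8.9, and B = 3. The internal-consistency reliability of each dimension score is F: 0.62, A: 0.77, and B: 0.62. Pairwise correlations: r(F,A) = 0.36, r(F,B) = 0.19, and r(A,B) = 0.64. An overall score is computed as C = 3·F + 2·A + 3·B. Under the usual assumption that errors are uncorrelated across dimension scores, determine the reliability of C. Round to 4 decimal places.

Var(C) = 3²·18.7² + 2²·8.9² + 3²·3² + 2·[6·18.7·8.9·0.36 + 9·18.7·3·0.19 + 6·8.9·3·0.64] = 3545.05 + 1115.9 = 4660.95.
Under uncorrelated errors the observed covariances equal the true-score covariances, so only the own-variance terms attenuate.
True-score variance = [3²·18.7²·0.62 + 2²·8.9²·0.77 + 3²·3²·0.62] + 1115.9 = 2245.46 + 1115.9 = 3361.35.
Reliability = 3361.35 / 4660.95 = 0.7212.

0.7212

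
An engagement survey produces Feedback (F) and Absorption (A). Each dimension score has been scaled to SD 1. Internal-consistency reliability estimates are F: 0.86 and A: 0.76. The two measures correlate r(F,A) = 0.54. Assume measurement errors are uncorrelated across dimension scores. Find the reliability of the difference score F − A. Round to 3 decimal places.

Var(F−A) = 1 + 1 − 2·0.54 = 2 − 1.08 = 0.92.
Under uncorrelated errors the observed covariances equal the true-score covariances, so only the own-variance terms attenuate.
True-score variance = [0.86 + 0.76] − 1.08 = 1.62 − 1.08 = 0.54.
Reliability = 0.54 / 0.92 = 0.587.

0.587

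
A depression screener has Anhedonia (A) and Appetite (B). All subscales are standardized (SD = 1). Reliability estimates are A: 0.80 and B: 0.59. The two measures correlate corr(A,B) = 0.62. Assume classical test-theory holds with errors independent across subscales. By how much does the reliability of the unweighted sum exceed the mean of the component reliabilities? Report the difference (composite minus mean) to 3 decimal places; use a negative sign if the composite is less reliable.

Var(sum) = 2 + 1.24 = 3.24; true-score variance = 1.39 + 1.24 = 2.63; composite reliability = 0.8117.
Mean component reliability = 0.6950.
Difference = 0.8117 − 0.6950 = 0.117.

0.117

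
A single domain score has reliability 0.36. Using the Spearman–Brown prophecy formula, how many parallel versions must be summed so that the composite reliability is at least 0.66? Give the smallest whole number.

k ≥ ρ*(1−ρ₁)/(ρ₁(1−ρ*)) = 0.66·0.64 / (0.36·0.34) = 3.451.
Smallest integer k = 4.

4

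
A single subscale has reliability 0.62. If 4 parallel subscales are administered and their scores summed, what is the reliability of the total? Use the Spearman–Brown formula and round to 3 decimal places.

0.867

ρ_k = kρ / (1 + (k−1)ρ) = 4·0.62 / (1 + 3·0.62) = 2.480 / 2.860 = 0.867.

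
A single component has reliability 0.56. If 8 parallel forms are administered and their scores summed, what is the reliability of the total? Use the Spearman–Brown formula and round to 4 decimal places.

0.9106

ρ_k = kρ / (1 + (k−1)ρ) = 8·0.56 / (1 + 7·0.56) = 4.480 / 4.920 = 0.9106.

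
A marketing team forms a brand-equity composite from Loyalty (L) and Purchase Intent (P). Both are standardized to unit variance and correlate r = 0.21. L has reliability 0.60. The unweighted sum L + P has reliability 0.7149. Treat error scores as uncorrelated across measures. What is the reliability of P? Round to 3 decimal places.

0.710

Var(L+P) = 2 + 2·0.21 = 2.420.
True-score variance = ρ_L + ρ_P + 2·0.21, so 0.7149 = (0.60 + ρ_P + 0.42) / 2.420.
ρ_P = 0.7149·2.420 − 0.60 − 0.42 = 0.710.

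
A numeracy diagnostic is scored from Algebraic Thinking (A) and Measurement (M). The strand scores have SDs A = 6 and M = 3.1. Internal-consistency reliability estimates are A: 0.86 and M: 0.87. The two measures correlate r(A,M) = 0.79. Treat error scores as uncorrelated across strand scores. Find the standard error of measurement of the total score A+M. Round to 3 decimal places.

2.508

Var(total) = 45.61 + 29.388 = 74.998.
True-score variance = 39.3207 + 29.388 = 68.7087, so reliability = 0.9161.
Error variance = 74.998 − 68.7087 = 6.2893; SEM = √6.2893 = 2.508.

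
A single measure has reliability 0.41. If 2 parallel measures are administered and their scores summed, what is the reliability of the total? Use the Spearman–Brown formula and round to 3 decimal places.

ρ_k = kρ / (1 + (k−1)ρ) = 2·0.41 / (1 + 1·0.41) = 0.820 / 1.410 = 0.582.

0.582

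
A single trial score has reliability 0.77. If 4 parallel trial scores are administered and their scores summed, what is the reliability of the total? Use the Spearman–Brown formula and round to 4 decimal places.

ρ_k = kρ / (1 + (k−1)ρ) = 4·0.77 / (1 + 3·0.77) = 3.080 / 3.310 = 0.9305.

0.9305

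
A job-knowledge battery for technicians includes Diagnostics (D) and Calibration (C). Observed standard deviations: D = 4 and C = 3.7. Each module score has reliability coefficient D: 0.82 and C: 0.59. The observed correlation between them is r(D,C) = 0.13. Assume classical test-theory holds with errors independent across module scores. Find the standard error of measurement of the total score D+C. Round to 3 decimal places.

Var(total) = 29.69 + 3.848 = 33.538.
True-score variance = 21.1971 + 3.848 = 25.0451, so reliability = 0.7468.
Error variance = 33.538 − 25.0451 = 8.4929; SEM = √8.4929 = 2.914.

2.914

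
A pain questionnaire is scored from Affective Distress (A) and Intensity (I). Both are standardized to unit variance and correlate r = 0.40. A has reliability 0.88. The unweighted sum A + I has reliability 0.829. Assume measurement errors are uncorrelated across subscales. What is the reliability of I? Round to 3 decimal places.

0.641

Var(A+I) = 2 + 2·0.40 = 2.800.
True-score variance = ρ_A + ρ_I + 2·0.40, so 0.829 = (0.88 + ρ_I + 0.80) / 2.800.
ρ_I = 0.829·2.800 − 0.88 − 0.80 = 0.641.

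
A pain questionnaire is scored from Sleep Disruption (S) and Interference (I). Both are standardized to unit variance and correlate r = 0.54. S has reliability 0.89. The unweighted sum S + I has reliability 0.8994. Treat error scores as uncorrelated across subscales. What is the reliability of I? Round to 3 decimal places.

Var(S+I) = 2 + 2·0.54 = 3.080.
True-score variance = ρ_S + ρ_I + 2·0.54, so 0.8994 = (0.89 + ρ_I + 1.08) / 3.080.
ρ_I = 0.8994·3.080 − 0.89 − 1.08 = 0.800.

0.800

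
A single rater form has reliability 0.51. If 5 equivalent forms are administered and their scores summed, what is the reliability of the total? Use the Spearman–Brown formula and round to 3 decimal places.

0.839

ρ_k = kρ / (1 + (k−1)ρ) = 5·0.51 / (1 + 4·0.51) = 2.550 / 3.040 = 0.839.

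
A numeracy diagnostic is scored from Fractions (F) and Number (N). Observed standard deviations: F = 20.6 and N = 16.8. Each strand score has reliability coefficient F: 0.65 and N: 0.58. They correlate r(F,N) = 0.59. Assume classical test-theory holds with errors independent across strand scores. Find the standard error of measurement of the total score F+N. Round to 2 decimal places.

16.34

Var(total) = 706.6 + 408.374 = 1114.97.
True-score variance = 439.533 + 408.374 = 847.908, so reliability = 0.7605.
Error variance = 1114.97 − 847.908 = 267.067; SEM = √267.067 = 16.34.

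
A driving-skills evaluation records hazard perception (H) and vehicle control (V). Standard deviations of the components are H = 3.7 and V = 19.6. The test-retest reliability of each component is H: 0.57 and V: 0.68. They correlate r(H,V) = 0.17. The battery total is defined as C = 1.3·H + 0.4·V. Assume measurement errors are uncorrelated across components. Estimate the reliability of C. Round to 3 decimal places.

0.696

Var(C) = 1.3²·3.7² + 0.4²·19.6² + 2·[0.52·3.7·19.6·0.17] = 84.6017 + 12.8215 = 97.4232.
With uncorrelated errors the cross-covariances are all true-score covariance, so they carry over unchanged; only the diagonal terms shrink to ρᵢσᵢ².
True-score variance = [1.3²·3.7²·0.57 + 0.4²·19.6²·0.68] + 12.8215 = 54.9842 + 12.8215 = 67.8057.
Reliability = 67.8057 / 97.4232 = 0.696.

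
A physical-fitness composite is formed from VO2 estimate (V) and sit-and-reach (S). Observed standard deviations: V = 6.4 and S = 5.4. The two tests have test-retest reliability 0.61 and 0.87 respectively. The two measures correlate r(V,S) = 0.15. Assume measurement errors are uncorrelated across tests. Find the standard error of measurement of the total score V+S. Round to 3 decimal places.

Var(total) = 70.12 + 10.368 = 80.488.
True-score variance = 50.3548 + 10.368 = 60.7228, so reliability = 0.7544.
Error variance = 80.488 − 60.7228 = 19.7652; SEM = √19.7652 = 4.446.

4.446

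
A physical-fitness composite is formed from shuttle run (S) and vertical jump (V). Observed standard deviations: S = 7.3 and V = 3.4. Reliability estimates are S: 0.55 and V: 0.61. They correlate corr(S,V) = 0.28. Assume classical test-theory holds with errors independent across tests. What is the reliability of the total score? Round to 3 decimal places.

Var(S+V) = 7.3² + 3.4² + 2·[7.3·3.4·0.28] = 64.85 + 13.8992 = 78.7492.
Because errors are independent across components, Cov(Tᵢ,Tⱼ) = Cov(Xᵢ,Xⱼ); the off-diagonal part of the true-score variance is the same as above.
True-score variance = [7.3²·0.55 + 3.4²·0.61] + 13.8992 = 36.3611 + 13.8992 = 50.2603.
Reliability = 50.2603 / 78.7492 = 0.638.

0.638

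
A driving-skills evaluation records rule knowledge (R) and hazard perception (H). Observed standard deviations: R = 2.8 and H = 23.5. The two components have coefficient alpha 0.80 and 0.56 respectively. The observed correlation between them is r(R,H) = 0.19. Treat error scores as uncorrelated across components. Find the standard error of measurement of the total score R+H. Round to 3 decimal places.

Var(total) = 560.09 + 25.004 = 585.094.
True-score variance = 315.532 + 25.004 = 340.536, so reliability = 0.5820.
Error variance = 585.094 − 340.536 = 244.558; SEM = √244.558 = 15.638.

15.638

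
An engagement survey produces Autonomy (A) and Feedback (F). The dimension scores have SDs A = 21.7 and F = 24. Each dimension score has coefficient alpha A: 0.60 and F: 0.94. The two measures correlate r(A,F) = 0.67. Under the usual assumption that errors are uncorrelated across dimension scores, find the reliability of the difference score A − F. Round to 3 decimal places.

Var(A−F) = 21.7² + 24² − 2·21.7·24·0.67 = 1046.89 − 697.872 = 349.018.
Because errors are independent across components, Cov(Tᵢ,Tⱼ) = Cov(Xᵢ,Xⱼ); the off-diagonal part of the true-score variance is the same as above.
True-score variance = [21.7²·0.60 + 24²·0.94] − 697.872 = 823.974 − 697.872 = 126.102.
Reliability = 126.102 / 349.018 = 0.361.

0.361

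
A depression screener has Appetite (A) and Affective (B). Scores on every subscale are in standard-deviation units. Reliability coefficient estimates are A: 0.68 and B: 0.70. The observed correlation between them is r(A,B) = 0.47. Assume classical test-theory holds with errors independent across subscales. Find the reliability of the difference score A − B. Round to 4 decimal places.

Var(A−B) = 1 + 1 − 2·0.47 = 2 − 0.94 = 1.06.
Under uncorrelated errors the observed covariances equal the true-score covariances, so only the own-variance terms attenuate.
True-score variance = [0.68 + 0.70] − 0.94 = 1.38 − 0.94 = 0.44.
Reliability = 0.44 / 1.06 = 0.4151.

0.4151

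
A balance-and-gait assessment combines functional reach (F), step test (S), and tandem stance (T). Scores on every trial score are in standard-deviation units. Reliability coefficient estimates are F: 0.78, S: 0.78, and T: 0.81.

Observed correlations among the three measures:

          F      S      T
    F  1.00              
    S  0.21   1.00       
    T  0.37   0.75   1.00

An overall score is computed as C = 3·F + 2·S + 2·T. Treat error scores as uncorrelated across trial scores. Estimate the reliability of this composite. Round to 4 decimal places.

0.8792

Var(C) = 3² + 2² + 2² + 2·[6·0.21 + 6·0.37 + 4·0.75] = 17 + 12.96 = 29.96.
Under uncorrelated errors the observed covariances equal the true-score covariances, so only the own-variance terms attenuate.
True-score variance = [3²·0.78 + 2²·0.78 + 2²·0.81] + 12.96 = 13.38 + 12.96 = 26.34.
Reliability = 26.34 / 29.96 = 0.8792.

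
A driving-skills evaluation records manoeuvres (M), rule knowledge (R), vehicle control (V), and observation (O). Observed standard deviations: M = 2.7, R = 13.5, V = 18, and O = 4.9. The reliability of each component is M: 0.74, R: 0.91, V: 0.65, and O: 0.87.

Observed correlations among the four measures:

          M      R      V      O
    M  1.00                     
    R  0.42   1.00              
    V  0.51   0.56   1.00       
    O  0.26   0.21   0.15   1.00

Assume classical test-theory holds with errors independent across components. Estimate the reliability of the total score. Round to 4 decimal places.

Var(M+R+V+O) = 2.7² + 13.5² + 18² + 4.9² + 2·[2.7·13.5·0.42 + 2.7·18·0.51 + 2.7·4.9·0.26 + 13.5·18·0.56 + 13.5·4.9·0.21 + 18·4.9·0.15] = 537.55 + 413.473 = 951.023.
Under uncorrelated errors the observed covariances equal the true-score covariances, so only the own-variance terms attenuate.
True-score variance = [2.7²·0.74 + 13.5²·0.91 + 18²·0.65 + 4.9²·0.87] + 413.473 = 402.731 + 413.473 = 816.203.
Reliability = 816.203 / 951.023 = 0.8582.

0.8582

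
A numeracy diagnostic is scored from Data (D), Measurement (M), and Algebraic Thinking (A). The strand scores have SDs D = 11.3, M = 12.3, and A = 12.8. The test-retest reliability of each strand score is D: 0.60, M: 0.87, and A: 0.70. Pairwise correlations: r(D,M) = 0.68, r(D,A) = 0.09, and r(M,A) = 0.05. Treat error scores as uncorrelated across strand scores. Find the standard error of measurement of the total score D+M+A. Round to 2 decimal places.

Var(total) = 442.82 + 230.806 = 673.626.
True-score variance = 322.924 + 230.806 = 553.73, so reliability = 0.8220.
Error variance = 673.626 − 553.73 = 119.896; SEM = √119.896 = 10.95.

10.95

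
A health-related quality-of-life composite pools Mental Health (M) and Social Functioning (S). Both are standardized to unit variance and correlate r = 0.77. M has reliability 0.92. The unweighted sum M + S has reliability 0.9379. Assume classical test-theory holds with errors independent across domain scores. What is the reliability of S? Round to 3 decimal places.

0.860

Var(M+S) = 2 + 2·0.77 = 3.540.
True-score variance = ρ_M + ρ_S + 2·0.77, so 0.9379 = (0.92 + ρ_S + 1.54) / 3.540.
ρ_S = 0.9379·3.540 − 0.92 − 1.54 = 0.860.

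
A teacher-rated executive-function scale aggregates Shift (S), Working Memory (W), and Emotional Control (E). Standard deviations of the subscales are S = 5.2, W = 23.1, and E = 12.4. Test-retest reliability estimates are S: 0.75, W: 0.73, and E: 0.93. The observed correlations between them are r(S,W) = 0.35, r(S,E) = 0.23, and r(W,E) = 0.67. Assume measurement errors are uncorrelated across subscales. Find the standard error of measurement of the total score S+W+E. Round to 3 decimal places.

Var(total) = 714.41 + 497.574 = 1211.98.
True-score variance = 552.812 + 497.574 = 1050.39, so reliability = 0.8667.
Error variance = 1211.98 − 1050.39 = 161.598; SEM = √161.598 = 12.712.

12.712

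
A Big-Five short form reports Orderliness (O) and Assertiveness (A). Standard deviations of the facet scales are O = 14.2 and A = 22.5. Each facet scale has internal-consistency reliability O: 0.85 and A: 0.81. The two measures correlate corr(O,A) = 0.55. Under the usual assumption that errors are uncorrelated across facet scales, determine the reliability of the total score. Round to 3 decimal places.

0.881

Var(O+A) = 14.2² + 22.5² + 2·[14.2·22.5·0.55] = 707.89 + 351.45 = 1059.34.
Because errors are independent across components, Cov(Tᵢ,Tⱼ) = Cov(Xᵢ,Xⱼ); the off-diagonal part of the true-score variance is the same as above.
True-score variance = [14.2²·0.85 + 22.5²·0.81] + 351.45 = 581.457 + 351.45 = 932.907.
Reliability = 932.907 / 1059.34 = 0.881.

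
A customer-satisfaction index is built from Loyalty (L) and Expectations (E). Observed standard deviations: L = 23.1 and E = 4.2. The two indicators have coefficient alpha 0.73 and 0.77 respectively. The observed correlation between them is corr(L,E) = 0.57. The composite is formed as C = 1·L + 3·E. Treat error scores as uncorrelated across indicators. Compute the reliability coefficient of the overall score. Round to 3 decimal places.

0.824

Var(C) = 23.1² + 3²·4.2² + 2·[3·23.1·4.2·0.57] = 692.37 + 331.808 = 1024.18.
Because errors are independent across components, Cov(Tᵢ,Tⱼ) = Cov(Xᵢ,Xⱼ); the off-diagonal part of the true-score variance is the same as above.
True-score variance = [23.1²·0.73 + 3²·4.2²·0.77] + 331.808 = 511.781 + 331.808 = 843.589.
Reliability = 843.589 / 1024.18 = 0.824.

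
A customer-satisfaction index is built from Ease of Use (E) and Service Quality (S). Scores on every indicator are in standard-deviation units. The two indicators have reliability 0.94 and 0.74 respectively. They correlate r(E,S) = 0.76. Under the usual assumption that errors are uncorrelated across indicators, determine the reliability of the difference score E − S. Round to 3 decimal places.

Var(E−S) = 1 + 1 − 2·0.76 = 2 − 1.52 = 0.48.
With uncorrelated errors the cross-covariances are all true-score covariance, so they carry over unchanged; only the diagonal terms shrink to ρᵢσᵢ².
True-score variance = [0.94 + 0.74] − 1.52 = 1.68 − 1.52 = 0.16.
Reliability = 0.16 / 0.48 = 0.333.

0.333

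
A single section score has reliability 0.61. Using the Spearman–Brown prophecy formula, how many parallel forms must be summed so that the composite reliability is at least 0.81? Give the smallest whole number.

3

k ≥ ρ*(1−ρ₁)/(ρ₁(1−ρ*)) = 0.81·0.39 / (0.61·0.19) = 2.726.
Smallest integer k = 3.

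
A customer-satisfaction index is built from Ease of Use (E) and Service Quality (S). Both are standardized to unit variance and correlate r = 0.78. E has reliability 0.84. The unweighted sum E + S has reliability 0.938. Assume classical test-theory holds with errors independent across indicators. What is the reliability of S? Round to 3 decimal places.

0.939

Var(E+S) = 2 + 2·0.78 = 3.560.
True-score variance = ρ_E + ρ_S + 2·0.78, so 0.938 = (0.84 + ρ_S + 1.56) / 3.560.
ρ_S = 0.938·3.560 − 0.84 − 1.56 = 0.939.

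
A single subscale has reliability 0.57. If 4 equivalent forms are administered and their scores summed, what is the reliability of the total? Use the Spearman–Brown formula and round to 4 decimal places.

ρ_k = kρ / (1 + (k−1)ρ) = 4·0.57 / (1 + 3·0.57) = 2.280 / 2.710 = 0.8413.

0.8413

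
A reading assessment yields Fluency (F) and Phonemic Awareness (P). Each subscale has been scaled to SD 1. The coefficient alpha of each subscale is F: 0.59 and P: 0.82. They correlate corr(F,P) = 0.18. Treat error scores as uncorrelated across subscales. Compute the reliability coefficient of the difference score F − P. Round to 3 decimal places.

0.640

Var(F−P) = 1 + 1 − 2·0.18 = 2 − 0.36 = 1.64.
Under uncorrelated errors the observed covariances equal the true-score covariances, so only the own-variance terms attenuate.
True-score variance = [0.59 + 0.82] − 0.36 = 1.41 − 0.36 = 1.05.
Reliability = 1.05 / 1.64 = 0.640.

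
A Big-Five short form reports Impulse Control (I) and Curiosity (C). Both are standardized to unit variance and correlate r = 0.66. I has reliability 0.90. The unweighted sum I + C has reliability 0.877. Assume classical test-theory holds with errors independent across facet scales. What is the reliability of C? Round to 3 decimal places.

Var(I+C) = 2 + 2·0.66 = 3.320.
True-score variance = ρ_I + ρ_C + 2·0.66, so 0.877 = (0.90 + ρ_C + 1.32) / 3.320.
ρ_C = 0.877·3.320 − 0.90 − 1.32 = 0.692.

0.692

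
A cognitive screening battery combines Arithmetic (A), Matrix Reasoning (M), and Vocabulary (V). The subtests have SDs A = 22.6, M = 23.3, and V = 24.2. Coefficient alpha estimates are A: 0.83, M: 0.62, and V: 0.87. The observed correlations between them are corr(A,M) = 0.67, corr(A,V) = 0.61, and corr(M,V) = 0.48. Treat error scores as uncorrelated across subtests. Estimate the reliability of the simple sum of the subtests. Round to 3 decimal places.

Var(A+M+V) = 22.6² + 23.3² + 24.2² + 2·[22.6·23.3·0.67 + 22.6·24.2·0.61 + 23.3·24.2·0.48] = 1639.29 + 1914.17 = 3553.46.
Because errors are independent across components, Cov(Tᵢ,Tⱼ) = Cov(Xᵢ,Xⱼ); the off-diagonal part of the true-score variance is the same as above.
True-score variance = [22.6²·0.83 + 23.3²·0.62 + 24.2²·0.87] + 1914.17 = 1270.03 + 1914.17 = 3184.19.
Reliability = 3184.19 / 3553.46 = 0.896.

0.896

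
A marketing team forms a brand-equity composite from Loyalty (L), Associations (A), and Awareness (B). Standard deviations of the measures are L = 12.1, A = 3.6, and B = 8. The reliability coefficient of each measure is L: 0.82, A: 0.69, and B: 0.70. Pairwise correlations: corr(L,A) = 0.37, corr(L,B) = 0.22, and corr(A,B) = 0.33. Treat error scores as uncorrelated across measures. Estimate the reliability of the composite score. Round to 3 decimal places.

0.844

Var(L+A+B) = 12.1² + 3.6² + 8² + 2·[12.1·3.6·0.37 + 12.1·8·0.22 + 3.6·8·0.33] = 223.37 + 93.8344 = 317.204.
Because errors are independent across components, Cov(Tᵢ,Tⱼ) = Cov(Xᵢ,Xⱼ); the off-diagonal part of the true-score variance is the same as above.
True-score variance = [12.1²·0.82 + 3.6²·0.69 + 8²·0.70] + 93.8344 = 173.799 + 93.8344 = 267.633.
Reliability = 267.633 / 317.204 = 0.844.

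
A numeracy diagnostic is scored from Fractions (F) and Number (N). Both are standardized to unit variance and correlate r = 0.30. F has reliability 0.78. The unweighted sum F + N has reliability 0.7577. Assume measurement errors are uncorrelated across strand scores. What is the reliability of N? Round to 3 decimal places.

Var(F+N) = 2 + 2·0.30 = 2.600.
True-score variance = ρ_F + ρ_N + 2·0.30, so 0.7577 = (0.78 + ρ_N + 0.60) / 2.600.
ρ_N = 0.7577·2.600 − 0.78 − 0.60 = 0.590.

0.590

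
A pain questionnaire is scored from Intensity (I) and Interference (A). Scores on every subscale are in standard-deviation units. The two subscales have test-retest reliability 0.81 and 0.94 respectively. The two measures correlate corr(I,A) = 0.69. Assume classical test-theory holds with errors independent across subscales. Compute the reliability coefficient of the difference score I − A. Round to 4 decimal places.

0.5968

Var(I−A) = 1 + 1 − 2·0.69 = 2 − 1.38 = 0.62.
Because errors are independent across components, Cov(Tᵢ,Tⱼ) = Cov(Xᵢ,Xⱼ); the off-diagonal part of the true-score variance is the same as above.
True-score variance = [0.81 + 0.94] − 1.38 = 1.75 − 1.38 = 0.37.
Reliability = 0.37 / 0.62 = 0.5968.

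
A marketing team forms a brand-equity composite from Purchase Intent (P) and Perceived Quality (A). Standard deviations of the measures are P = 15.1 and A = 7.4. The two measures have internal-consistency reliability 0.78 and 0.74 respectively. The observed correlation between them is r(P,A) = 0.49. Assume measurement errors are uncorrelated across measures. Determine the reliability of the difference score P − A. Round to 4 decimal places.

0.6283

Var(P−A) = 15.1² + 7.4² − 2·15.1·7.4·0.49 = 282.77 − 109.505 = 173.265.
Under uncorrelated errors the observed covariances equal the true-score covariances, so only the own-variance terms attenuate.
True-score variance = [15.1²·0.78 + 7.4²·0.74] − 109.505 = 218.37 − 109.505 = 108.865.
Reliability = 108.865 / 173.265 = 0.6283.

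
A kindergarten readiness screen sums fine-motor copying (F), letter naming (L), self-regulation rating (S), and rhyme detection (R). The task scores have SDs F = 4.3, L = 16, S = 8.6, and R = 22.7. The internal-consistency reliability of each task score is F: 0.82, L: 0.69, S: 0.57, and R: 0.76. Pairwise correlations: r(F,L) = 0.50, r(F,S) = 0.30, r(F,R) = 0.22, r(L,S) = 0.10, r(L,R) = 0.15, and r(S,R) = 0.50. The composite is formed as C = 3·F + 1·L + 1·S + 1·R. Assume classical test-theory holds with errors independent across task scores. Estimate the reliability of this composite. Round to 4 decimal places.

Var(C) = 3²·4.3² + 16² + 8.6² + 22.7² + 2·[3·4.3·16·0.50 + 3·4.3·8.6·0.30 + 3·4.3·22.7·0.22 + 16·8.6·0.10 + 16·22.7·0.15 + 8.6·22.7·0.50] = 1011.66 + 733.509 = 1745.17.
Because errors are independent across components, Cov(Tᵢ,Tⱼ) = Cov(Xᵢ,Xⱼ); the off-diagonal part of the true-score variance is the same as above.
True-score variance = [3²·4.3²·0.82 + 16²·0.69 + 8.6²·0.57 + 22.7²·0.76] + 733.509 = 746.874 + 733.509 = 1480.38.
Reliability = 1480.38 / 1745.17 = 0.8483.

0.8483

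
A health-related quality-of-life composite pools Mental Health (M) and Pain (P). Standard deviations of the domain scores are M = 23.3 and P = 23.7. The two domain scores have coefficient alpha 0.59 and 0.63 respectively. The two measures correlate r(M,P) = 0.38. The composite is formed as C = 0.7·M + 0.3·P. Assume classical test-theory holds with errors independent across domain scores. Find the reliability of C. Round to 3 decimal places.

0.684

Var(C) = 0.7²·23.3² + 0.3²·23.7² + 2·[0.21·23.3·23.7·0.38] = 316.568 + 88.1327 = 404.701.
Because errors are independent across components, Cov(Tᵢ,Tⱼ) = Cov(Xᵢ,Xⱼ); the off-diagonal part of the true-score variance is the same as above.
True-score variance = [0.7²·23.3²·0.59 + 0.3²·23.7²·0.63] + 88.1327 = 188.797 + 88.1327 = 276.93.
Reliability = 276.93 / 404.701 = 0.684.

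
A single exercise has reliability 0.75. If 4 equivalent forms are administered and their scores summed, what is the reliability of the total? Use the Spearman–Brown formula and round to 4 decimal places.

0.9231

ρ_k = kρ / (1 + (k−1)ρ) = 4·0.75 / (1 + 3·0.75) = 3.000 / 3.250 = 0.9231.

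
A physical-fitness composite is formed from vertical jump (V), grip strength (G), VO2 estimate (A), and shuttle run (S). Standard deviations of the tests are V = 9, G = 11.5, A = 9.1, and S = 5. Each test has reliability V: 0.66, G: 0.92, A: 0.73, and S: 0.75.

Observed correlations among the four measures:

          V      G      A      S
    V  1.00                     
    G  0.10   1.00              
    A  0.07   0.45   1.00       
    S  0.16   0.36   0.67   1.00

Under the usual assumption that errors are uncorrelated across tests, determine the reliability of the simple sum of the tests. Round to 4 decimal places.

Var(V+G+A+S) = 9² + 11.5² + 9.1² + 5² + 2·[9·11.5·0.10 + 9·9.1·0.07 + 9·5·0.16 + 11.5·9.1·0.45 + 11.5·5·0.36 + 9.1·5·0.67] = 321.06 + 243.121 = 564.181.
Because errors are independent across components, Cov(Tᵢ,Tⱼ) = Cov(Xᵢ,Xⱼ); the off-diagonal part of the true-score variance is the same as above.
True-score variance = [9²·0.66 + 11.5²·0.92 + 9.1²·0.73 + 5²·0.75] + 243.121 = 254.331 + 243.121 = 497.452.
Reliability = 497.452 / 564.181 = 0.8817.

0.8817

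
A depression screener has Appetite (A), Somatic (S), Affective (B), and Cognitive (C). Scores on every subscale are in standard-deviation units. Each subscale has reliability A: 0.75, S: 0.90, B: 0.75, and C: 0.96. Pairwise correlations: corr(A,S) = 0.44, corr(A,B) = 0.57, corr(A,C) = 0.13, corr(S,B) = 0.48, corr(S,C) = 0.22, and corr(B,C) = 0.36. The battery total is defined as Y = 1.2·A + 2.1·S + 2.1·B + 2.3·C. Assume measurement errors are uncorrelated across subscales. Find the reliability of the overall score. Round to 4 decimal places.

Var(Y) = 1.2² + 2.1² + 2.1² + 2.3² + 2·[2.52·0.44 + 2.52·0.57 + 2.76·0.13 + 4.41·0.48 + 4.83·0.22 + 4.83·0.36] = 15.55 + 15.6444 = 31.1944.
Because errors are independent across components, Cov(Tᵢ,Tⱼ) = Cov(Xᵢ,Xⱼ); the off-diagonal part of the true-score variance is the same as above.
True-score variance = [1.2²·0.75 + 2.1²·0.90 + 2.1²·0.75 + 2.3²·0.96] + 15.6444 = 13.4349 + 15.6444 = 29.0793.
Reliability = 29.0793 / 31.1944 = 0.9322.

0.9322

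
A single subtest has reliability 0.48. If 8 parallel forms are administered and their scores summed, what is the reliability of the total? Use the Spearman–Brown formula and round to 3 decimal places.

ρ_k = kρ / (1 + (k−1)ρ) = 8·0.48 / (1 + 7·0.48) = 3.840 / 4.360 = 0.881.

0.881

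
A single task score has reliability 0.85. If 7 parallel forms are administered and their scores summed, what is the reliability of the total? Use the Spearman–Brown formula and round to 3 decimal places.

0.975

ρ_k = kρ / (1 + (k−1)ρ) = 7·0.85 / (1 + 6·0.85) = 5.950 / 6.100 = 0.975.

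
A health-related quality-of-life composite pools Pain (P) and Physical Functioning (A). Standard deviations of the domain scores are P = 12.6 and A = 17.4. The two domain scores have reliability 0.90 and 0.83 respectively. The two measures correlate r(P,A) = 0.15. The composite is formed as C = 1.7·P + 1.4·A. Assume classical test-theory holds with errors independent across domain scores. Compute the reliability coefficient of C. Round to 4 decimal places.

0.8786

Var(C) = 1.7²·12.6² + 1.4²·17.4² + 2·[2.38·12.6·17.4·0.15] = 1052.23 + 156.537 = 1208.76.
Under uncorrelated errors the observed covariances equal the true-score covariances, so only the own-variance terms attenuate.
True-score variance = [1.7²·12.6²·0.90 + 1.4²·17.4²·0.83] + 156.537 = 905.465 + 156.537 = 1062.
Reliability = 1062 / 1208.76 = 0.8786.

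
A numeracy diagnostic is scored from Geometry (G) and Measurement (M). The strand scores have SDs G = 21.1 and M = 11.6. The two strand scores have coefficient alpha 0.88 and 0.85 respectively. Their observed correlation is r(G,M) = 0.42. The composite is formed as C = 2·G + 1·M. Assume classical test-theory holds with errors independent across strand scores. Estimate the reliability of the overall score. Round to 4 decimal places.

0.8995

Var(C) = 2²·21.1² + 11.6² + 2·[2·21.1·11.6·0.42] = 1915.4 + 411.197 = 2326.6.
With uncorrelated errors the cross-covariances are all true-score covariance, so they carry over unchanged; only the diagonal terms shrink to ρᵢσᵢ².
True-score variance = [2²·21.1²·0.88 + 11.6²·0.85] + 411.197 = 1681.52 + 411.197 = 2092.71.
Reliability = 2092.71 / 2326.6 = 0.8995.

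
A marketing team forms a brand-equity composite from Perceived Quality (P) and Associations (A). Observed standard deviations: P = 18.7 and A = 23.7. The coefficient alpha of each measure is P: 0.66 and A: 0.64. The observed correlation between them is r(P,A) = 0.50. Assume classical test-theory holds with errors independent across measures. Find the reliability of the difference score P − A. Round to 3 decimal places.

0.314

Var(P−A) = 18.7² + 23.7² − 2·18.7·23.7·0.50 = 911.38 − 443.19 = 468.19.
Under uncorrelated errors the observed covariances equal the true-score covariances, so only the own-variance terms attenuate.
True-score variance = [18.7²·0.66 + 23.7²·0.64] − 443.19 = 590.277 − 443.19 = 147.087.
Reliability = 147.087 / 468.19 = 0.314.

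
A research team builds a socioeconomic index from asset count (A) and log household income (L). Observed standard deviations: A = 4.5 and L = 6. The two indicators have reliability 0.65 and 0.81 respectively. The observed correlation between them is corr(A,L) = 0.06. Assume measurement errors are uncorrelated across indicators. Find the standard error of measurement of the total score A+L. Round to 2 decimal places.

3.73

Var(total) = 56.25 + 3.24 = 59.49.
True-score variance = 42.3225 + 3.24 = 45.5625, so reliability = 0.7659.
Error variance = 59.49 − 45.5625 = 13.9275; SEM = √13.9275 = 3.73.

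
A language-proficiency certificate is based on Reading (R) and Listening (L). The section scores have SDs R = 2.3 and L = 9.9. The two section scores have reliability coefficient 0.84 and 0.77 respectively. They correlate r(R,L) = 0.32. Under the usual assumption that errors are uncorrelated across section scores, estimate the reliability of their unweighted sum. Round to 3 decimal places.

Var(R+L) = 2.3² + 9.9² + 2·[2.3·9.9·0.32] = 103.3 + 14.5728 = 117.873.
With uncorrelated errors the cross-covariances are all true-score covariance, so they carry over unchanged; only the diagonal terms shrink to ρᵢσᵢ².
True-score variance = [2.3²·0.84 + 9.9²·0.77] + 14.5728 = 79.9113 + 14.5728 = 94.4841.
Reliability = 94.4841 / 117.873 = 0.802.

0.802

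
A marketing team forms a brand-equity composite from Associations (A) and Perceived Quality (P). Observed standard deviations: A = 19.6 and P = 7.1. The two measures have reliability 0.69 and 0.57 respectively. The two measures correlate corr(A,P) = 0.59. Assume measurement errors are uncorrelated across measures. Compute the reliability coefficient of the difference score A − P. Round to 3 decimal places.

Var(A−P) = 19.6² + 7.1² − 2·19.6·7.1·0.59 = 434.57 − 164.209 = 270.361.
With uncorrelated errors the cross-covariances are all true-score covariance, so they carry over unchanged; only the diagonal terms shrink to ρᵢσᵢ².
True-score variance = [19.6²·0.69 + 7.1²·0.57] − 164.209 = 293.804 − 164.209 = 129.595.
Reliability = 129.595 / 270.361 = 0.479.

0.479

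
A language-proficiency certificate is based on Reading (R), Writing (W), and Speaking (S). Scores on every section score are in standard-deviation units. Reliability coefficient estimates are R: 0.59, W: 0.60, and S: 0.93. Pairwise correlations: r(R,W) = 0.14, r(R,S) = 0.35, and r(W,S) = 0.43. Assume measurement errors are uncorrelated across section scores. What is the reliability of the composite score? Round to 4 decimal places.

0.8182

Var(R+W+S) = 3 + 2·[0.14 + 0.35 + 0.43] = 3 + 1.84 = 4.84.
With uncorrelated errors the cross-covariances are all true-score covariance, so they carry over unchanged; only the diagonal terms shrink to ρᵢσᵢ².
True-score variance = [0.59 + 0.60 + 0.93] + 1.84 = 2.12 + 1.84 = 3.96.
Reliability = 3.96 / 4.84 = 0.8182.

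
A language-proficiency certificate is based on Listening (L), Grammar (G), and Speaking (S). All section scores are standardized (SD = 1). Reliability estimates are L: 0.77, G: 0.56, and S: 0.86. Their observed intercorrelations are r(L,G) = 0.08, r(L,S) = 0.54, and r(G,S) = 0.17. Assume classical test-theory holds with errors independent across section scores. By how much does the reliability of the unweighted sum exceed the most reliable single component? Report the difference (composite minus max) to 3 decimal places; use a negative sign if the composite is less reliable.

Var(sum) = 3 + 1.58 = 4.58; true-score variance = 2.19 + 1.58 = 3.77; composite reliability = 0.8231.
Max component reliability = 0.8600.
Difference = 0.8231 − 0.8600 = -0.037.

-0.037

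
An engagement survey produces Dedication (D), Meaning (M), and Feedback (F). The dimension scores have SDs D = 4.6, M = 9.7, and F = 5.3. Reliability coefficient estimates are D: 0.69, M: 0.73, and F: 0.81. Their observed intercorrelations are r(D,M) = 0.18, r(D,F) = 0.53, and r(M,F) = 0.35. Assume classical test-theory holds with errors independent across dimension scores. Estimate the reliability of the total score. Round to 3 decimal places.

Var(D+M+F) = 4.6² + 9.7² + 5.3² + 2·[4.6·9.7·0.18 + 4.6·5.3·0.53 + 9.7·5.3·0.35] = 143.34 + 77.893 = 221.233.
With uncorrelated errors the cross-covariances are all true-score covariance, so they carry over unchanged; only the diagonal terms shrink to ρᵢσᵢ².
True-score variance = [4.6²·0.69 + 9.7²·0.73 + 5.3²·0.81] + 77.893 = 106.039 + 77.893 = 183.932.
Reliability = 183.932 / 221.233 = 0.831.

0.831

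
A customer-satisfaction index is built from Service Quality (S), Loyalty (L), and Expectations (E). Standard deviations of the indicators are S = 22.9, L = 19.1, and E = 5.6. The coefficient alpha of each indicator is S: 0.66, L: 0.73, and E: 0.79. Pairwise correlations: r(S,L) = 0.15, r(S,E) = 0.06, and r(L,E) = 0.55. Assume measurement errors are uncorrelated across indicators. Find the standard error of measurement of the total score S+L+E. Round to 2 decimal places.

Var(total) = 920.58 + 264.262 = 1184.84.
True-score variance = 637.196 + 264.262 = 901.458, so reliability = 0.7608.
Error variance = 1184.84 − 901.458 = 283.384; SEM = √283.384 = 16.83.

16.83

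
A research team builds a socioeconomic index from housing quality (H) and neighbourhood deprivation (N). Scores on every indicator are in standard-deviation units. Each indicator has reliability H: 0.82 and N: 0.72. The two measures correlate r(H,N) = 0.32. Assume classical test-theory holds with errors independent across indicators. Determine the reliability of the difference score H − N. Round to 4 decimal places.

0.6618

Var(H−N) = 1 + 1 − 2·0.32 = 2 − 0.64 = 1.36.
With uncorrelated errors the cross-covariances are all true-score covariance, so they carry over unchanged; only the diagonal terms shrink to ρᵢσᵢ².
True-score variance = [0.82 + 0.72] − 0.64 = 1.54 − 0.64 = 0.9.
Reliability = 0.9 / 1.36 = 0.6618.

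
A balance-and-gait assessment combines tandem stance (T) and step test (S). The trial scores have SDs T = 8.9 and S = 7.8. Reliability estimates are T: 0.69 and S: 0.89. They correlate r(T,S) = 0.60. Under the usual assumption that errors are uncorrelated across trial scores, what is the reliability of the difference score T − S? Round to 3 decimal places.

0.449

Var(T−S) = 8.9² + 7.8² − 2·8.9·7.8·0.60 = 140.05 − 83.304 = 56.746.
Under uncorrelated errors the observed covariances equal the true-score covariances, so only the own-variance terms attenuate.
True-score variance = [8.9²·0.69 + 7.8²·0.89] − 83.304 = 108.802 − 83.304 = 25.4985.
Reliability = 25.4985 / 56.746 = 0.449.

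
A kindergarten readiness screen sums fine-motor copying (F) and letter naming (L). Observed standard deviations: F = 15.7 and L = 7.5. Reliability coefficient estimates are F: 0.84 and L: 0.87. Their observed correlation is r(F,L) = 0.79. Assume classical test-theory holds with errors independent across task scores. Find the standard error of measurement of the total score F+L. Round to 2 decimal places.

6.84

Var(total) = 302.74 + 186.045 = 488.785.
True-score variance = 255.989 + 186.045 = 442.034, so reliability = 0.9044.
Error variance = 488.785 − 442.034 = 46.7509; SEM = √46.7509 = 6.84.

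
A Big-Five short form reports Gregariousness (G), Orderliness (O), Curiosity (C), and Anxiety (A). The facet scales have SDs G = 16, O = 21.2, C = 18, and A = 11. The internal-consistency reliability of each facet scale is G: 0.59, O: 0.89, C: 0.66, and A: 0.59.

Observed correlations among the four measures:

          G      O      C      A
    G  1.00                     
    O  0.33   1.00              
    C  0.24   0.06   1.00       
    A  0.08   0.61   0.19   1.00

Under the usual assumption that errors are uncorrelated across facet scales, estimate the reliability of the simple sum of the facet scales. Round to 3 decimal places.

0.839

Var(G+O+C+A) = 16² + 21.2² + 18² + 11² + 2·[16·21.2·0.33 + 16·18·0.24 + 16·11·0.08 + 21.2·18·0.06 + 21.2·11·0.61 + 18·11·0.19] = 1150.44 + 795.808 = 1946.25.
Because errors are independent across components, Cov(Tᵢ,Tⱼ) = Cov(Xᵢ,Xⱼ); the off-diagonal part of the true-score variance is the same as above.
True-score variance = [16²·0.59 + 21.2²·0.89 + 18²·0.66 + 11²·0.59] + 795.808 = 836.272 + 795.808 = 1632.08.
Reliability = 1632.08 / 1946.25 = 0.839.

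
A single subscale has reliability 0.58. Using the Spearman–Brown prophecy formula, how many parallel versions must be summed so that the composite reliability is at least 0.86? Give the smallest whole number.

k ≥ ρ*(1−ρ₁)/(ρ₁(1−ρ*)) = 0.86·0.42 / (0.58·0.14) = 4.448.
Smallest integer k = 5.

5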